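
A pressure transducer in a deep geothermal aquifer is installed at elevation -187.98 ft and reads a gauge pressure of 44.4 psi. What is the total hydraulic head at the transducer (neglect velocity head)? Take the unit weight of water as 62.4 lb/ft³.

ψ = 144·P/γ = 144 × 44.4 / 62.4 = 102.46 ft.
h = z + ψ = -187.98 + 102.46 = -85.52 ft.

h ≈ -85.52 ft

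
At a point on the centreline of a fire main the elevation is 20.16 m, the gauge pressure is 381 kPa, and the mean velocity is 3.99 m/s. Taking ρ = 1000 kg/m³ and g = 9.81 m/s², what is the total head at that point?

h ≈ 59.81 m

Pressure head ψ = P/(ρg) = 381×1000 / (1000 × 9.81) = 38.84 m.
Velocity head = v²/(2g) = 3.99² / (2 × 9.81) = 0.811 m.
h = z + ψ + v²/(2g) = 20.16 + 38.84 + 0.811 = 59.81 m.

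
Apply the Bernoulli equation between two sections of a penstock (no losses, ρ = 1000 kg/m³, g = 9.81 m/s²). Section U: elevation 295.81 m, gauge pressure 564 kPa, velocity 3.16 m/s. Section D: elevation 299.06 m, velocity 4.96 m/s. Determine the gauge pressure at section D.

P₂ ≈ 525 kPa

Pressure head at U: ψ₁ = P₁/(ρg) = 564×1000 / (1000 × 9.81) = 57.49 m.
Velocity heads: v₁²/2g = 3.16²/19.62 = 0.509 m; v₂²/2g = 4.96²/19.62 = 1.254 m.
Total head H = z₁ + ψ₁ + v₁²/2g = 295.81 + 57.49 + 0.509 = 353.81 m.
ψ₂ = H − z₂ − v₂²/2g = 353.81 − 299.06 − 1.254 = 53.50 m.
P₂ = ρgψ₂ = 1000 × 9.81 × 53.50 ≈ 525 kPa.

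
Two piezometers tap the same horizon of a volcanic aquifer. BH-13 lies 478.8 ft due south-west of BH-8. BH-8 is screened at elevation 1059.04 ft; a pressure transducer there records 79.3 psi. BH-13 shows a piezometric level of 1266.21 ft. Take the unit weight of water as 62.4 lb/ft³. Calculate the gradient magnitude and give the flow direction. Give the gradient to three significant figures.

Pressure head at BH-8: ψ = 144·P/γ = 144 × 79.3 / 62.4 = 183.00 ft.
Total head at BH-8: h = z + ψ = 1059.04 + 183.00 = 1242.04 ft.
Total head at BH-13: h = 1266.21 ft (water level in the piezometer is the total head).
Head difference: h(BH-8) − h(BH-13) = 1242.04 − 1266.21 = -24.17 ft.
Hydraulic gradient: i = |Δh| / L = 24.17 / 478.8 = 0.0505.
Flow is from higher to lower head: from BH-13 toward BH-8, i.e. toward the north-east.

i ≈ 0.0505; groundwater flows toward the north-east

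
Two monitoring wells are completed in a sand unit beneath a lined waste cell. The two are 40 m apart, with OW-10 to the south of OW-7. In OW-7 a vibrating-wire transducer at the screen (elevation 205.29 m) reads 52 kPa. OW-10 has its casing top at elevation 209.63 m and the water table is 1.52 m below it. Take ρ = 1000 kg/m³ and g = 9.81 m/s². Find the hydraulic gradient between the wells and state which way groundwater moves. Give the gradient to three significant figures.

Pressure head at OW-7: ψ = P/(ρg) = 52×1000 / (1000 × 9.81) = 5.30 m.
Total head at OW-7: h = z + ψ = 205.29 + 5.30 = 210.59 m.
Total head at OW-10: h = 209.63 − 1.52 = 208.11 m.
Head difference: h(OW-7) − h(OW-10) = 210.59 − 208.11 = 2.48 m.
Hydraulic gradient: i = |Δh| / L = 2.48 / 40 = 0.0620.
Flow is from higher to lower head: from OW-7 toward OW-10, i.e. toward the south.

i ≈ 0.0620; groundwater flows toward the south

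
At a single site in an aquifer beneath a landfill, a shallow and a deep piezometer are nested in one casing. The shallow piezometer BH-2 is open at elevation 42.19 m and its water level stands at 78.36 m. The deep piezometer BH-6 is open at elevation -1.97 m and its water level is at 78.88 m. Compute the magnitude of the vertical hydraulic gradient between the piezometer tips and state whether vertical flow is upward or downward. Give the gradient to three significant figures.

|i_v| ≈ 0.0118; vertical flow is upward

Total head at BH-2: h = 78.36 m (water level in the standpipe).
Total head at BH-6: h = 78.88 m.
Δh = h(BH-2) − h(BH-6) = 78.36 − 78.88 = -0.52 m.
Vertical separation Δz = 42.19 − (-1.97) = 44.16 m.
|i_v| = |Δh| / Δz = 0.52 / 44.16 = 0.0118.
Head is higher in the deep piezometer, so vertical flow is upward (discharge condition).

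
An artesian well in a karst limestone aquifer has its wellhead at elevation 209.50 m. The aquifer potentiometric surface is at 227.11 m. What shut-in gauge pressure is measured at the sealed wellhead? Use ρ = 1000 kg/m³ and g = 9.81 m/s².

Head above the cap: Δh = 227.11 − 209.50 = 17.61 m.
P = ρgΔh = 1000 × 9.81 × 17.61 = 172754 Pa ≈ 173 kPa.

P ≈ 173 kPa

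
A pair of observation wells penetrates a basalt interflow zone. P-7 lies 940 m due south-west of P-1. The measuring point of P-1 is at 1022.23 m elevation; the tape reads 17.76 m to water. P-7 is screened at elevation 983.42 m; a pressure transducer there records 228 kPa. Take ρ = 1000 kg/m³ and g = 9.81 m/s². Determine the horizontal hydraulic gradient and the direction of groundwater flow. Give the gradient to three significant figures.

Total head at P-1: h = 1022.23 − 17.76 = 1004.47 m.
Pressure head at P-7: ψ = P/(ρg) = 228×1000 / (1000 × 9.81) = 23.24 m.
Total head at P-7: h = z + ψ = 983.42 + 23.24 = 1006.66 m.
Head difference: h(P-1) − h(P-7) = 1004.47 − 1006.66 = -2.19 m.
Hydraulic gradient: i = |Δh| / L = 2.19 / 940 = 0.00233.
Flow is from higher to lower head: from P-7 toward P-1, i.e. toward the north-east.

i ≈ 0.00233; groundwater flows toward the north-east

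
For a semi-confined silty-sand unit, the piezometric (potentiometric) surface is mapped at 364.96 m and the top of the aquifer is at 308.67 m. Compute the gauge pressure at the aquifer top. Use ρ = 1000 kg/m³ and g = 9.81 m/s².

P ≈ 552 kPa

Pressure head at the aquifer top: ψ = h − z = 364.96 − 308.67 = 56.29 m.
P = ρgψ = 1000 × 9.81 × 56.29 = 552205 Pa ≈ 552 kPa.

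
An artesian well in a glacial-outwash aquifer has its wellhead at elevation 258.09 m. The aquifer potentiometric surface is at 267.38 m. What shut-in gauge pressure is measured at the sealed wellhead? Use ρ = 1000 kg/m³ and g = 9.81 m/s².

Head above the cap: Δh = 267.38 − 258.09 = 9.29 m.
P = ρgΔh = 1000 × 9.81 × 9.29 = 91135 Pa ≈ 91.1 kPa.

P ≈ 91.1 kPa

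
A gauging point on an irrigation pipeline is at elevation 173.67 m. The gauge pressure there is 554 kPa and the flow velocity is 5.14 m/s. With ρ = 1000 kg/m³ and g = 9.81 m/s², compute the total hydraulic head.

Pressure head ψ = P/(ρg) = 554×1000 / (1000 × 9.81) = 56.47 m.
Velocity head = v²/(2g) = 5.14² / (2 × 9.81) = 1.347 m.
h = z + ψ + v²/(2g) = 173.67 + 56.47 + 1.347 = 231.49 m.

h ≈ 231.49 m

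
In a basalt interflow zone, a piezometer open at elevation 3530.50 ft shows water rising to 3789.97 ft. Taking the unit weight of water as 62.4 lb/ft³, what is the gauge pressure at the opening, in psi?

P ≈ 112 psi

Pressure head ψ = h − z = 3789.97 − 3530.50 = 259.47 ft.
P = γ·ψ / 144 = 62.4 × 259.47 / 144 = 112 psi.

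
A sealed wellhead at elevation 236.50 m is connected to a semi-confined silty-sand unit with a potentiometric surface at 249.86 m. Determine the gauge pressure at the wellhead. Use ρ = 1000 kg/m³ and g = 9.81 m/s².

P ≈ 131 kPa

Head above the cap: Δh = 249.86 − 236.50 = 13.36 m.
P = ρgΔh = 1000 × 9.81 × 13.36 = 131062 Pa ≈ 131 kPa.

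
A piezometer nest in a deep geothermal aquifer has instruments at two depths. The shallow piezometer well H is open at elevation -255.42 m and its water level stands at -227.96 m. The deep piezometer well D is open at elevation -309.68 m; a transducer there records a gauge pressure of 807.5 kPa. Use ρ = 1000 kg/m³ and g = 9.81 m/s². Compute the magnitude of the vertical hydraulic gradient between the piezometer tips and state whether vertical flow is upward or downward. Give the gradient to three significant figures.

Total head at well H: h = -227.96 m (water level in the standpipe).
Pressure head at well D: ψ = P/(ρg) = 807.5×1000 / (1000 × 9.81) = 82.31 m.
Total head at well D: h = z + ψ = -309.68 + 82.31 = -227.37 m.
Δh = h(well H) − h(well D) = -227.96 − (-227.37) = -0.59 m.
Vertical separation Δz = -255.42 − (-309.68) = 54.26 m.
|i_v| = |Δh| / Δz = 0.59 / 54.26 = 0.0109.
Head is higher in the deep piezometer, so vertical flow is upward (discharge condition).

|i_v| ≈ 0.0109; vertical flow is upward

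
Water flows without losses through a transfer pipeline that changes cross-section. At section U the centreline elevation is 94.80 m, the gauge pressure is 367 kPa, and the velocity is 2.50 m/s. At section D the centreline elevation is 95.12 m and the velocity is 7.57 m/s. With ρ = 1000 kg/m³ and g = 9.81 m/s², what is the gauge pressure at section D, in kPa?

Pressure head at U: ψ₁ = P₁/(ρg) = 367×1000 / (1000 × 9.81) = 37.41 m.
Velocity heads: v₁²/2g = 2.50²/19.62 = 0.319 m; v₂²/2g = 7.57²/19.62 = 2.921 m.
Total head H = z₁ + ψ₁ + v₁²/2g = 94.80 + 37.41 + 0.319 = 132.53 m.
ψ₂ = H − z₂ − v₂²/2g = 132.53 − 95.12 − 2.921 = 34.49 m.
P₂ = ρgψ₂ = 1000 × 9.81 × 34.49 ≈ 338 kPa.

P₂ ≈ 338 kPa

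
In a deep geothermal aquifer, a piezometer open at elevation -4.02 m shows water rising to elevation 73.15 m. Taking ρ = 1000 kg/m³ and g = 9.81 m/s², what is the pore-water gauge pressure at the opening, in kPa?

P ≈ 757 kPa

Pressure head ψ = h − z = 73.15 − (-4.02) = 77.17 m.
P = ρgψ = 1000 × 9.81 × 77.17 = 757038 Pa ≈ 757 kPa.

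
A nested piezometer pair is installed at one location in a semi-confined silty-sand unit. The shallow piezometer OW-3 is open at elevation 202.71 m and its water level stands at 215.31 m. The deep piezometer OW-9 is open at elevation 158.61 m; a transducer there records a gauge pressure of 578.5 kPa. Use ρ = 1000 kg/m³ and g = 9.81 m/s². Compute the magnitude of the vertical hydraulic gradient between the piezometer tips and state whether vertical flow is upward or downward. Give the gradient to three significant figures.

Total head at OW-3: h = 215.31 m (water level in the standpipe).
Pressure head at OW-9: ψ = P/(ρg) = 578.5×1000 / (1000 × 9.81) = 58.97 m.
Total head at OW-9: h = z + ψ = 158.61 + 58.97 = 217.58 m.
Δh = h(OW-3) − h(OW-9) = 215.31 − 217.58 = -2.27 m.
Vertical separation Δz = 202.71 − 158.61 = 44.10 m.
|i_v| = |Δh| / Δz = 2.27 / 44.10 = 0.0515.
Head is higher in the deep piezometer, so vertical flow is upward (discharge condition).

|i_v| ≈ 0.0515; vertical flow is upward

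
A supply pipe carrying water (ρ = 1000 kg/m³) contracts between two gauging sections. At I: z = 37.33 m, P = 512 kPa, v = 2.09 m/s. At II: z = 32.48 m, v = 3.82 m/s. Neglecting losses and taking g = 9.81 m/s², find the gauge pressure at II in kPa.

P₂ ≈ 554 kPa

Pressure head at I: ψ₁ = P₁/(ρg) = 512×1000 / (1000 × 9.81) = 52.19 m.
Velocity heads: v₁²/2g = 2.09²/19.62 = 0.223 m; v₂²/2g = 3.82²/19.62 = 0.744 m.
Total head H = z₁ + ψ₁ + v₁²/2g = 37.33 + 52.19 + 0.223 = 89.74 m.
ψ₂ = H − z₂ − v₂²/2g = 89.74 − 32.48 − 0.744 = 56.52 m.
P₂ = ρgψ₂ = 1000 × 9.81 × 56.52 ≈ 554 kPa.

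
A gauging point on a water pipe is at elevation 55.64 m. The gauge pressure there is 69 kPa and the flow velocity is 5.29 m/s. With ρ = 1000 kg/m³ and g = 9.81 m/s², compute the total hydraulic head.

Pressure head ψ = P/(ρg) = 69×1000 / (1000 × 9.81) = 7.03 m.
Velocity head = v²/(2g) = 5.29² / (2 × 9.81) = 1.426 m.
h = z + ψ + v²/(2g) = 55.64 + 7.03 + 1.426 = 64.10 m.

h ≈ 64.10 m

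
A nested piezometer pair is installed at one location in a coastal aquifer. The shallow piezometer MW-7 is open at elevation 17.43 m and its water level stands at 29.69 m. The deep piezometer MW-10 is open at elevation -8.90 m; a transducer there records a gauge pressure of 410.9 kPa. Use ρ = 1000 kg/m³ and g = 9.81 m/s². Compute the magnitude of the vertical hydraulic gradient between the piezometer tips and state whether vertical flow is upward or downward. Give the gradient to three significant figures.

Total head at MW-7: h = 29.69 m (water level in the standpipe).
Pressure head at MW-10: ψ = P/(ρg) = 410.9×1000 / (1000 × 9.81) = 41.89 m.
Total head at MW-10: h = z + ψ = -8.90 + 41.89 = 32.99 m.
Δh = h(MW-7) − h(MW-10) = 29.69 − 32.99 = -3.30 m.
Vertical separation Δz = 17.43 − (-8.90) = 26.33 m.
|i_v| = |Δh| / Δz = 3.30 / 26.33 = 0.125.
Head is higher in the deep piezometer, so vertical flow is upward (discharge condition).

|i_v| ≈ 0.125; vertical flow is upward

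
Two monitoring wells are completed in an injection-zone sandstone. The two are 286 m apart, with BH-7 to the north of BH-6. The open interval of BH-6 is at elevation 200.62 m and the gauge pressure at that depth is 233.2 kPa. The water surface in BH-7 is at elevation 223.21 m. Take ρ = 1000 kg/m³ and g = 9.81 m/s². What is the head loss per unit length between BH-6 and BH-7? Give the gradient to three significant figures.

Pressure head at BH-6: ψ = P/(ρg) = 233.2×1000 / (1000 × 9.81) = 23.77 m.
Total head at BH-6: h = z + ψ = 200.62 + 23.77 = 224.39 m.
Total head at BH-7: h = 223.21 m (water level in the piezometer is the total head).
Head difference: h(BH-6) − h(BH-7) = 224.39 − 223.21 = 1.18 m.
Hydraulic gradient: i = |Δh| / L = 1.18 / 286 = 0.00413.

i ≈ 0.00413 m/m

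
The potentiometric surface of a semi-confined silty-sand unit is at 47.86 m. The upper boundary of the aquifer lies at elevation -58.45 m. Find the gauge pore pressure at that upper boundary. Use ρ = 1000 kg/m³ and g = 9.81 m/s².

Pressure head at the aquifer top: ψ = h − z = 47.86 − (-58.45) = 106.31 m.
P = ρgψ = 1000 × 9.81 × 106.31 = 1042901 Pa ≈ 1040 kPa.

P ≈ 1040 kPa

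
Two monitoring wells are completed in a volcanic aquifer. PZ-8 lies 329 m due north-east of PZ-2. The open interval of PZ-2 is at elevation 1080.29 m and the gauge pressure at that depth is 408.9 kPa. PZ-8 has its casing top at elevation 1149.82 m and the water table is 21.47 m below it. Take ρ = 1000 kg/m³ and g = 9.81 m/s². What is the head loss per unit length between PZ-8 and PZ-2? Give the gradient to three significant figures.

Pressure head at PZ-2: ψ = P/(ρg) = 408.9×1000 / (1000 × 9.81) = 41.68 m.
Total head at PZ-2: h = z + ψ = 1080.29 + 41.68 = 1121.97 m.
Total head at PZ-8: h = 1149.82 − 21.47 = 1128.35 m.
Head difference: h(PZ-2) − h(PZ-8) = 1121.97 − 1128.35 = -6.38 m.
Hydraulic gradient: i = |Δh| / L = 6.38 / 329 = 0.0194.

i ≈ 0.0194 m/m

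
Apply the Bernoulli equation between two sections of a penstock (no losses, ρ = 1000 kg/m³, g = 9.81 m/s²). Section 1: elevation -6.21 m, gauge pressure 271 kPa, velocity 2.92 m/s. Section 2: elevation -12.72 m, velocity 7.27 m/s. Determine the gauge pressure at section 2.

Pressure head at 1: ψ₁ = P₁/(ρg) = 271×1000 / (1000 × 9.81) = 27.62 m.
Velocity heads: v₁²/2g = 2.92²/19.62 = 0.435 m; v₂²/2g = 7.27²/19.62 = 2.694 m.
Total head H = z₁ + ψ₁ + v₁²/2g = -6.21 + 27.62 + 0.435 = 21.84 m.
ψ₂ = H − z₂ − v₂²/2g = 21.84 − (-12.72) − 2.694 = 31.87 m.
P₂ = ρgψ₂ = 1000 × 9.81 × 31.87 ≈ 313 kPa.

P₂ ≈ 313 kPa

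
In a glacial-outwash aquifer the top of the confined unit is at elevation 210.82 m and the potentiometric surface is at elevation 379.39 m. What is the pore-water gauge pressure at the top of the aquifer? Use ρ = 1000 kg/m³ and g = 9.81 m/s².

Pressure head at the aquifer top: ψ = h − z = 379.39 − 210.82 = 168.57 m.
P = ρgψ = 1000 × 9.81 × 168.57 = 1653672 Pa ≈ 1650 kPa.

P ≈ 1650 kPa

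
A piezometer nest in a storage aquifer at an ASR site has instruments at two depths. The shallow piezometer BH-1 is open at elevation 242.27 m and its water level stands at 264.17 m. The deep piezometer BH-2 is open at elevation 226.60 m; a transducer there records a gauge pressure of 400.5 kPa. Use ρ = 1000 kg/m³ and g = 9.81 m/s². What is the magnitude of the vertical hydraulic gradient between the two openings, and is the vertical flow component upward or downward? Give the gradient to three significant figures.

|i_v| ≈ 0.208; vertical flow is upward

Total head at BH-1: h = 264.17 m (water level in the standpipe).
Pressure head at BH-2: ψ = P/(ρg) = 400.5×1000 / (1000 × 9.81) = 40.83 m.
Total head at BH-2: h = z + ψ = 226.60 + 40.83 = 267.43 m.
Δh = h(BH-1) − h(BH-2) = 264.17 − 267.43 = -3.26 m.
Vertical separation Δz = 242.27 − 226.60 = 15.67 m.
|i_v| = |Δh| / Δz = 3.26 / 15.67 = 0.208.
Head is higher in the deep piezometer, so vertical flow is upward (discharge condition).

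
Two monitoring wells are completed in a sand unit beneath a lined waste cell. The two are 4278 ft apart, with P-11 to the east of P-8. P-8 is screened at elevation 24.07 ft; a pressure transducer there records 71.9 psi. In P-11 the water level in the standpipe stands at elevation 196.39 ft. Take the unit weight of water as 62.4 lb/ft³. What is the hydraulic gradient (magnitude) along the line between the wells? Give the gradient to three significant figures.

Pressure head at P-8: ψ = 144·P/γ = 144 × 71.9 / 62.4 = 165.92 ft.
Total head at P-8: h = z + ψ = 24.07 + 165.92 = 189.99 ft.
Total head at P-11: h = 196.39 ft (water level in the piezometer is the total head).
Head difference: h(P-8) − h(P-11) = 189.99 − 196.39 = -6.40 ft.
Hydraulic gradient: i = |Δh| / L = 6.40 / 4278 = 0.00150.

i ≈ 0.00150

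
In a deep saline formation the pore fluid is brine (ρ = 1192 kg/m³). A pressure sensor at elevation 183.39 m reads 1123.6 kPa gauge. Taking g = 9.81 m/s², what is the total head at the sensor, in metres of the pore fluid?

h ≈ 279.48 m

ψ = P/(ρg) = 1123.6×1000 / (1192 × 9.81) = 96.09 m.
h = z + ψ = 183.39 + 96.09 = 279.48 m.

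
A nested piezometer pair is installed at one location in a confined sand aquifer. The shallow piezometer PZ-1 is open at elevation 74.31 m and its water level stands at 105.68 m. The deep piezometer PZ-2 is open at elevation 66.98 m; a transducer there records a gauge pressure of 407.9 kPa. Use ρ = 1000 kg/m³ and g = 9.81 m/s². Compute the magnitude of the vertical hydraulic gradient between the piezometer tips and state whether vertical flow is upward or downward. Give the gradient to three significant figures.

Total head at PZ-1: h = 105.68 m (water level in the standpipe).
Pressure head at PZ-2: ψ = P/(ρg) = 407.9×1000 / (1000 × 9.81) = 41.58 m.
Total head at PZ-2: h = z + ψ = 66.98 + 41.58 = 108.56 m.
Δh = h(PZ-1) − h(PZ-2) = 105.68 − 108.56 = -2.88 m.
Vertical separation Δz = 74.31 − 66.98 = 7.33 m.
|i_v| = |Δh| / Δz = 2.88 / 7.33 = 0.393.
Head is higher in the deep piezometer, so vertical flow is upward (discharge condition).

|i_v| ≈ 0.393; vertical flow is upward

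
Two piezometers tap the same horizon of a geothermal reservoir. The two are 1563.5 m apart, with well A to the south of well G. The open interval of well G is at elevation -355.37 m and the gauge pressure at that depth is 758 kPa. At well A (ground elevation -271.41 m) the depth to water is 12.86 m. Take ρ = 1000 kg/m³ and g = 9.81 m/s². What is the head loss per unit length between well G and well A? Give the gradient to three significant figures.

i ≈ 0.00395 m/m

Pressure head at well G: ψ = P/(ρg) = 758×1000 / (1000 × 9.81) = 77.27 m.
Total head at well G: h = z + ψ = -355.37 + 77.27 = -278.10 m.
Total head at well A: h = -271.41 − 12.86 = -284.27 m.
Head difference: h(well G) − h(well A) = -278.10 − (-284.27) = 6.17 m.
Hydraulic gradient: i = |Δh| / L = 6.17 / 1563.5 = 0.00395.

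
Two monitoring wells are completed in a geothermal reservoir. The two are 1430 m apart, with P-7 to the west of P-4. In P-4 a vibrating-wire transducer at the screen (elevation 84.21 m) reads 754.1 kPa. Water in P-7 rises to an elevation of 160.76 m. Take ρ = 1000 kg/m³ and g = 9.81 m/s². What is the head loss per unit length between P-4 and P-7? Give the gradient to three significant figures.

Pressure head at P-4: ψ = P/(ρg) = 754.1×1000 / (1000 × 9.81) = 76.87 m.
Total head at P-4: h = z + ψ = 84.21 + 76.87 = 161.08 m.
Total head at P-7: h = 160.76 m (water level in the piezometer is the total head).
Head difference: h(P-4) − h(P-7) = 161.08 − 160.76 = 0.32 m.
Hydraulic gradient: i = |Δh| / L = 0.32 / 1430 = 0.000224.

i ≈ 0.000224 m/m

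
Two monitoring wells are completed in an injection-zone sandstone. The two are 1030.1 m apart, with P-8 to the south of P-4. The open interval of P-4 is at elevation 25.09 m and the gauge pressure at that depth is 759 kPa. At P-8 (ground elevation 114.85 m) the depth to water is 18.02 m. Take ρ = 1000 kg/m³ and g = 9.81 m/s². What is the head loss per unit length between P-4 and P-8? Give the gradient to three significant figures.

i ≈ 0.00547 m/m

Pressure head at P-4: ψ = P/(ρg) = 759×1000 / (1000 × 9.81) = 77.37 m.
Total head at P-4: h = z + ψ = 25.09 + 77.37 = 102.46 m.
Total head at P-8: h = 114.85 − 18.02 = 96.83 m.
Head difference: h(P-4) − h(P-8) = 102.46 − 96.83 = 5.63 m.
Hydraulic gradient: i = |Δh| / L = 5.63 / 1030.1 = 0.00547.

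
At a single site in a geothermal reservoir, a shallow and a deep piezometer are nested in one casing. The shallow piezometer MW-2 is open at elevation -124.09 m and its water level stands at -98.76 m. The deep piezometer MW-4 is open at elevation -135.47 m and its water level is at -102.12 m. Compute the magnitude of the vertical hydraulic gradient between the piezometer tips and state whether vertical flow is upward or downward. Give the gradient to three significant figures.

Total head at MW-2: h = -98.76 m (water level in the standpipe).
Total head at MW-4: h = -102.12 m.
Δh = h(MW-2) − h(MW-4) = -98.76 − (-102.12) = 3.36 m.
Vertical separation Δz = -124.09 − (-135.47) = 11.38 m.
|i_v| = |Δh| / Δz = 3.36 / 11.38 = 0.295.
Head is higher in the shallow piezometer, so vertical flow is downward (recharge condition).

|i_v| ≈ 0.295; vertical flow is downward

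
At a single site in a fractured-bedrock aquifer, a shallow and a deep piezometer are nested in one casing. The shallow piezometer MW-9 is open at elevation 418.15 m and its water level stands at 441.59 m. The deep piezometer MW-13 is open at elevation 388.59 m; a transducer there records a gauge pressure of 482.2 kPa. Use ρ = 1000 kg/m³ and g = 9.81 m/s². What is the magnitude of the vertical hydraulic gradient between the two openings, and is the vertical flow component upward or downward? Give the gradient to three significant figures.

|i_v| ≈ 0.130; vertical flow is downward

Total head at MW-9: h = 441.59 m (water level in the standpipe).
Pressure head at MW-13: ψ = P/(ρg) = 482.2×1000 / (1000 × 9.81) = 49.15 m.
Total head at MW-13: h = z + ψ = 388.59 + 49.15 = 437.74 m.
Δh = h(MW-9) − h(MW-13) = 441.59 − 437.74 = 3.85 m.
Vertical separation Δz = 418.15 − 388.59 = 29.56 m.
|i_v| = |Δh| / Δz = 3.85 / 29.56 = 0.130.
Head is higher in the shallow piezometer, so vertical flow is downward (recharge condition).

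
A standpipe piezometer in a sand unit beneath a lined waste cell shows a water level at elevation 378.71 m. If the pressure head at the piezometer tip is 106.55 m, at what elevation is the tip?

z = h − ψ = 378.71 − 106.55 = 272.16 m.

z ≈ 272.16 m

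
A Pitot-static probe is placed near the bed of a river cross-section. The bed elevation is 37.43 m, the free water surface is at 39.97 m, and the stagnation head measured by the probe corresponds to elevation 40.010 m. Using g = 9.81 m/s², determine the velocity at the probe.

v ≈ 0.886 m/s

Near the bed, under hydrostatic conditions, the piezometric head (z + ψ) equals the free-surface elevation, 39.97 m.
Velocity head = total − piezometric = 40.010 − 39.97 = 0.040 m.
v = √(2g·h_v) = √(2 × 9.81 × 0.040) = 0.886 m/s.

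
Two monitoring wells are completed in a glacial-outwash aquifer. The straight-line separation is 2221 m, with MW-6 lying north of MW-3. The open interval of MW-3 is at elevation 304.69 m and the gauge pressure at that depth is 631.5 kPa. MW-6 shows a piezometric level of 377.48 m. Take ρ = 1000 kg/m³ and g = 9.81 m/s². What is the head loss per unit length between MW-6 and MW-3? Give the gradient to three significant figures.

i ≈ 0.00379 m/m

Pressure head at MW-3: ψ = P/(ρg) = 631.5×1000 / (1000 × 9.81) = 64.37 m.
Total head at MW-3: h = z + ψ = 304.69 + 64.37 = 369.06 m.
Total head at MW-6: h = 377.48 m (water level in the piezometer is the total head).
Head difference: h(MW-3) − h(MW-6) = 369.06 − 377.48 = -8.42 m.
Hydraulic gradient: i = |Δh| / L = 8.42 / 2221 = 0.00379.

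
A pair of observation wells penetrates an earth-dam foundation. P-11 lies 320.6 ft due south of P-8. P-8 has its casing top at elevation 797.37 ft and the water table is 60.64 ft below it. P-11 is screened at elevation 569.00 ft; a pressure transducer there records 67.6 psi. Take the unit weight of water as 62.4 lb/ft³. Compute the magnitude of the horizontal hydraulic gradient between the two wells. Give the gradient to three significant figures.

Total head at P-8: h = 797.37 − 60.64 = 736.73 ft.
Pressure head at P-11: ψ = 144·P/γ = 144 × 67.6 / 62.4 = 156.00 ft.
Total head at P-11: h = z + ψ = 569.00 + 156.00 = 725.00 ft.
Head difference: h(P-8) − h(P-11) = 736.73 − 725.00 = 11.73 ft.
Hydraulic gradient: i = |Δh| / L = 11.73 / 320.6 = 0.0366.

i ≈ 0.0366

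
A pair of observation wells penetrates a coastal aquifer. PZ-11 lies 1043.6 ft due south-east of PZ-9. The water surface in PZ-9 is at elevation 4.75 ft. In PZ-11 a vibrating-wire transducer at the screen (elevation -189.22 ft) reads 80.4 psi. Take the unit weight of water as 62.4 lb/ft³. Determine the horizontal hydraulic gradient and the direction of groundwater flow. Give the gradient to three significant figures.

i ≈ 0.00808; groundwater flows toward the south-east

Total head at PZ-9: h = 4.75 ft (water level in the piezometer is the total head).
Pressure head at PZ-11: ψ = 144·P/γ = 144 × 80.4 / 62.4 = 185.54 ft.
Total head at PZ-11: h = z + ψ = -189.22 + 185.54 = -3.68 ft.
Head difference: h(PZ-9) − h(PZ-11) = 4.75 − (-3.68) = 8.43 ft.
Hydraulic gradient: i = |Δh| / L = 8.43 / 1043.6 = 0.00808.
Flow is from higher to lower head: from PZ-9 toward PZ-11, i.e. toward the south-east.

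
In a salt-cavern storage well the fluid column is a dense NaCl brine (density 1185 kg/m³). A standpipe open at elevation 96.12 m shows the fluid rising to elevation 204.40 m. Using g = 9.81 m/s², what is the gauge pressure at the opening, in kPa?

Pressure head ψ = h − z = 204.40 − 96.12 = 108.28 m.
P = ρgψ = 1185 × 9.81 × 108.28 = 1258739 Pa ≈ 1260 kPa.

P ≈ 1260 kPa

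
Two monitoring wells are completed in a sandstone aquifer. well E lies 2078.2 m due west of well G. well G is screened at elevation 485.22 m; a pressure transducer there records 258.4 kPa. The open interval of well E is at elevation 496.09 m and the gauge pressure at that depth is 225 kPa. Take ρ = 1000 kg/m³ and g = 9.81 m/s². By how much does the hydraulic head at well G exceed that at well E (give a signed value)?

Δh ≈ -7.47 m

Pressure head at well G: ψ = P/(ρg) = 258.4×1000 / (1000 × 9.81) = 26.34 m.
Total head at well G: h = z + ψ = 485.22 + 26.34 = 511.56 m.
Pressure head at well E: ψ = P/(ρg) = 225×1000 / (1000 × 9.81) = 22.94 m.
Total head at well E: h = z + ψ = 496.09 + 22.94 = 519.03 m.
Head difference: h(well G) − h(well E) = 511.56 − 519.03 = -7.47 m.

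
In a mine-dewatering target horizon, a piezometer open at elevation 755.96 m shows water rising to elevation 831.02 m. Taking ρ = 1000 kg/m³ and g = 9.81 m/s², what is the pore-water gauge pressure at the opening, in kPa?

P ≈ 736 kPa

Pressure head ψ = h − z = 831.02 − 755.96 = 75.06 m.
P = ρgψ = 1000 × 9.81 × 75.06 = 736339 Pa ≈ 736 kPa.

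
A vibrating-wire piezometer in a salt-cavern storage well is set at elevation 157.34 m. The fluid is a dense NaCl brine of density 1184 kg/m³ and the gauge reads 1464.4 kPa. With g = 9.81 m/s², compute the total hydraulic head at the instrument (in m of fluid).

h ≈ 283.42 m

ψ = P/(ρg) = 1464.4×1000 / (1184 × 9.81) = 126.08 m.
h = z + ψ = 157.34 + 126.08 = 283.42 m.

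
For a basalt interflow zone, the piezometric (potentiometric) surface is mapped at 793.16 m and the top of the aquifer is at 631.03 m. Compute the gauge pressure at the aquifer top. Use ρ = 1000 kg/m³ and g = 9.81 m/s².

Pressure head at the aquifer top: ψ = h − z = 793.16 − 631.03 = 162.13 m.
P = ρgψ = 1000 × 9.81 × 162.13 = 1590495 Pa ≈ 1590 kPa.

P ≈ 1590 kPa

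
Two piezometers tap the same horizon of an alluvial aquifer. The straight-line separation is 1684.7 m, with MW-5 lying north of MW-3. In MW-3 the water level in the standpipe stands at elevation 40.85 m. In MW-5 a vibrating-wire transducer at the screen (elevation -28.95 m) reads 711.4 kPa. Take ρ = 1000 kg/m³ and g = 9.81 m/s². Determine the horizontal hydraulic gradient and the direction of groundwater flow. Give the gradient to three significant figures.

Total head at MW-3: h = 40.85 m (water level in the piezometer is the total head).
Pressure head at MW-5: ψ = P/(ρg) = 711.4×1000 / (1000 × 9.81) = 72.52 m.
Total head at MW-5: h = z + ψ = -28.95 + 72.52 = 43.57 m.
Head difference: h(MW-3) − h(MW-5) = 40.85 − 43.57 = -2.72 m.
Hydraulic gradient: i = |Δh| / L = 2.72 / 1684.7 = 0.00161.
Flow is from higher to lower head: from MW-5 toward MW-3, i.e. toward the south.

i ≈ 0.00161; groundwater flows toward the south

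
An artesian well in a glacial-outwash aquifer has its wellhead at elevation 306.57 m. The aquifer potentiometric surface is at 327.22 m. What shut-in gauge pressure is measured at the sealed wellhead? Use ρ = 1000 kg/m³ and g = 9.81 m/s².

P ≈ 203 kPa

Head above the cap: Δh = 327.22 − 306.57 = 20.65 m.
P = ρgΔh = 1000 × 9.81 × 20.65 = 202576 Pa ≈ 203 kPa.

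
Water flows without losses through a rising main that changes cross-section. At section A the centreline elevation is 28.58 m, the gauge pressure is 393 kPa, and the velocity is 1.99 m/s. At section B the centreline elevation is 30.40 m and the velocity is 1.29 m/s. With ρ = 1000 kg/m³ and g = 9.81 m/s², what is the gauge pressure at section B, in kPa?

P₂ ≈ 376 kPa

Pressure head at A: ψ₁ = P₁/(ρg) = 393×1000 / (1000 × 9.81) = 40.06 m.
Velocity heads: v₁²/2g = 1.99²/19.62 = 0.202 m; v₂²/2g = 1.29²/19.62 = 0.085 m.
Total head H = z₁ + ψ₁ + v₁²/2g = 28.58 + 40.06 + 0.202 = 68.84 m.
ψ₂ = H − z₂ − v₂²/2g = 68.84 − 30.40 − 0.085 = 38.36 m.
P₂ = ρgψ₂ = 1000 × 9.81 × 38.36 ≈ 376 kPa.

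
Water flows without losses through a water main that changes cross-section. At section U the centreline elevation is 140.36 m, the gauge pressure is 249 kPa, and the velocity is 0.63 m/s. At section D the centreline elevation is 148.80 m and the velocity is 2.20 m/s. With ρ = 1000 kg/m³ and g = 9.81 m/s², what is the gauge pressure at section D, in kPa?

Pressure head at U: ψ₁ = P₁/(ρg) = 249×1000 / (1000 × 9.81) = 25.38 m.
Velocity heads: v₁²/2g = 0.63²/19.62 = 0.020 m; v₂²/2g = 2.20²/19.62 = 0.247 m.
Total head H = z₁ + ψ₁ + v₁²/2g = 140.36 + 25.38 + 0.020 = 165.76 m.
ψ₂ = H − z₂ − v₂²/2g = 165.76 − 148.80 − 0.247 = 16.71 m.
P₂ = ρgψ₂ = 1000 × 9.81 × 16.71 ≈ 164 kPa.

P₂ ≈ 164 kPa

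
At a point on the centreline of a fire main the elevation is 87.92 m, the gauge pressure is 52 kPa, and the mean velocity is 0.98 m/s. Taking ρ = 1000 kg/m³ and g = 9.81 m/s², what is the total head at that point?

h ≈ 93.27 m

Pressure head ψ = P/(ρg) = 52×1000 / (1000 × 9.81) = 5.30 m.
Velocity head = v²/(2g) = 0.98² / (2 × 9.81) = 0.049 m.
h = z + ψ + v²/(2g) = 87.92 + 5.30 + 0.049 = 93.27 m.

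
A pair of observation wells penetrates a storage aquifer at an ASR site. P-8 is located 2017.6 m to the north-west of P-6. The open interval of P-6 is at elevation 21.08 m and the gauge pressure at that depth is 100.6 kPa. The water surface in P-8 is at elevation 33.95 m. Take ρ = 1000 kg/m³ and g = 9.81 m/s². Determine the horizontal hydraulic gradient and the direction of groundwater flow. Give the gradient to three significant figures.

Pressure head at P-6: ψ = P/(ρg) = 100.6×1000 / (1000 × 9.81) = 10.25 m.
Total head at P-6: h = z + ψ = 21.08 + 10.25 = 31.33 m.
Total head at P-8: h = 33.95 m (water level in the piezometer is the total head).
Head difference: h(P-6) − h(P-8) = 31.33 − 33.95 = -2.62 m.
Hydraulic gradient: i = |Δh| / L = 2.62 / 2017.6 = 0.00130.
Flow is from higher to lower head: from P-8 toward P-6, i.e. toward the south-east.

i ≈ 0.00130; groundwater flows toward the south-east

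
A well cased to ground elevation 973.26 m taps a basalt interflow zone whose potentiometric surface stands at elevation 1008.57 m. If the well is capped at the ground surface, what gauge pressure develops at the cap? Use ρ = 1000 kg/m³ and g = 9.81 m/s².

P ≈ 346 kPa

Head above the cap: Δh = 1008.57 − 973.26 = 35.31 m.
P = ρgΔh = 1000 × 9.81 × 35.31 = 346391 Pa ≈ 346 kPa.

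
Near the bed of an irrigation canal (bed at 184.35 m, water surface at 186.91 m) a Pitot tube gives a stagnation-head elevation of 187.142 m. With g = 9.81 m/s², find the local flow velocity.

Near the bed, under hydrostatic conditions, the piezometric head (z + ψ) equals the free-surface elevation, 186.91 m.
Velocity head = total − piezometric = 187.142 − 186.91 = 0.232 m.
v = √(2g·h_v) = √(2 × 9.81 × 0.232) = 2.13 m/s.

v ≈ 2.13 m/s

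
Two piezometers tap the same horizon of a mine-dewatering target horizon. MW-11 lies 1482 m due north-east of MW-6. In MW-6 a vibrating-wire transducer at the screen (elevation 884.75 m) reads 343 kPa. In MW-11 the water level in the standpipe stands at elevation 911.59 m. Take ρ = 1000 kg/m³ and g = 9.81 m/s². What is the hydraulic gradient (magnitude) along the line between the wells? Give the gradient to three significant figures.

i ≈ 0.00548

Pressure head at MW-6: ψ = P/(ρg) = 343×1000 / (1000 × 9.81) = 34.96 m.
Total head at MW-6: h = z + ψ = 884.75 + 34.96 = 919.71 m.
Total head at MW-11: h = 911.59 m (water level in the piezometer is the total head).
Head difference: h(MW-6) − h(MW-11) = 919.71 − 911.59 = 8.12 m.
Hydraulic gradient: i = |Δh| / L = 8.12 / 1482 = 0.00548.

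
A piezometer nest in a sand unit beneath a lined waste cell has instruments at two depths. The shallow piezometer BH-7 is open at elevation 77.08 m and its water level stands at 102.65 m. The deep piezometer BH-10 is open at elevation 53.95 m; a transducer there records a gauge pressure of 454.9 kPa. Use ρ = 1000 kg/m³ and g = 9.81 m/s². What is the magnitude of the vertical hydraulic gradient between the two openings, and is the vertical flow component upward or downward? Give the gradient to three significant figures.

|i_v| ≈ 0.101; vertical flow is downward

Total head at BH-7: h = 102.65 m (water level in the standpipe).
Pressure head at BH-10: ψ = P/(ρg) = 454.9×1000 / (1000 × 9.81) = 46.37 m.
Total head at BH-10: h = z + ψ = 53.95 + 46.37 = 100.32 m.
Δh = h(BH-7) − h(BH-10) = 102.65 − 100.32 = 2.33 m.
Vertical separation Δz = 77.08 − 53.95 = 23.13 m.
|i_v| = |Δh| / Δz = 2.33 / 23.13 = 0.101.
Head is higher in the shallow piezometer, so vertical flow is downward (recharge condition).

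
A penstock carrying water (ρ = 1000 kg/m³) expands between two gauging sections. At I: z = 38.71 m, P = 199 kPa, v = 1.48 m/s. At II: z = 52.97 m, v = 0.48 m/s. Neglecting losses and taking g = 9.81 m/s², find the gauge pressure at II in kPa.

P₂ ≈ 60.1 kPa

Pressure head at I: ψ₁ = P₁/(ρg) = 199×1000 / (1000 × 9.81) = 20.29 m.
Velocity heads: v₁²/2g = 1.48²/19.62 = 0.112 m; v₂²/2g = 0.48²/19.62 = 0.012 m.
Total head H = z₁ + ψ₁ + v₁²/2g = 38.71 + 20.29 + 0.112 = 59.11 m.
ψ₂ = H − z₂ − v₂²/2g = 59.11 − 52.97 − 0.012 = 6.13 m.
P₂ = ρgψ₂ = 1000 × 9.81 × 6.13 ≈ 60.1 kPa.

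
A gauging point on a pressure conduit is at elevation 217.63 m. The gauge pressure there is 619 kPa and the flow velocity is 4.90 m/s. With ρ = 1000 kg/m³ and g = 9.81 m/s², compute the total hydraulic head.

Pressure head ψ = P/(ρg) = 619×1000 / (1000 × 9.81) = 63.10 m.
Velocity head = v²/(2g) = 4.90² / (2 × 9.81) = 1.224 m.
h = z + ψ + v²/(2g) = 217.63 + 63.10 + 1.224 = 281.95 m.

h ≈ 281.95 m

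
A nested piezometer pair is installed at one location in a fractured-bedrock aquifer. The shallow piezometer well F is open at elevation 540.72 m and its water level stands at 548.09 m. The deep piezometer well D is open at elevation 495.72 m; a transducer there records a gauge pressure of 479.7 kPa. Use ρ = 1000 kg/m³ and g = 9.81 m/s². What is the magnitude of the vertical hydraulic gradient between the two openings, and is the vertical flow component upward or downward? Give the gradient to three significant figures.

|i_v| ≈ 0.0771; vertical flow is downward

Total head at well F: h = 548.09 m (water level in the standpipe).
Pressure head at well D: ψ = P/(ρg) = 479.7×1000 / (1000 × 9.81) = 48.90 m.
Total head at well D: h = z + ψ = 495.72 + 48.90 = 544.62 m.
Δh = h(well F) − h(well D) = 548.09 − 544.62 = 3.47 m.
Vertical separation Δz = 540.72 − 495.72 = 45.00 m.
|i_v| = |Δh| / Δz = 3.47 / 45.00 = 0.0771.
Head is higher in the shallow piezometer, so vertical flow is downward (recharge condition).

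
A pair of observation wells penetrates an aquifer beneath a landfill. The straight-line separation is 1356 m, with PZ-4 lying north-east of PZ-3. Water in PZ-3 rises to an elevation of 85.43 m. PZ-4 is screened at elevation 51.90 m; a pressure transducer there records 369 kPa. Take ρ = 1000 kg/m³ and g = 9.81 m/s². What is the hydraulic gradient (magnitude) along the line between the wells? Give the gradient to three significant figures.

Total head at PZ-3: h = 85.43 m (water level in the piezometer is the total head).
Pressure head at PZ-4: ψ = P/(ρg) = 369×1000 / (1000 × 9.81) = 37.61 m.
Total head at PZ-4: h = z + ψ = 51.90 + 37.61 = 89.51 m.
Head difference: h(PZ-3) − h(PZ-4) = 85.43 − 89.51 = -4.08 m.
Hydraulic gradient: i = |Δh| / L = 4.08 / 1356 = 0.00301.

i ≈ 0.00301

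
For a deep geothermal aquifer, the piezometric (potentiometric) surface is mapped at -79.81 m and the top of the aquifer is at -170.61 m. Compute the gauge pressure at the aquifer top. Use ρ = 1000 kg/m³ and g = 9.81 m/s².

Pressure head at the aquifer top: ψ = h − z = -79.81 − (-170.61) = 90.80 m.
P = ρgψ = 1000 × 9.81 × 90.80 = 890748 Pa ≈ 891 kPa.

P ≈ 891 kPa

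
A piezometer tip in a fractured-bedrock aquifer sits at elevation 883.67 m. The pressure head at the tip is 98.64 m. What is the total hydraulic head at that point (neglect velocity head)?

h ≈ 982.31 m

h = z + ψ = 883.67 + 98.64 = 982.31 m.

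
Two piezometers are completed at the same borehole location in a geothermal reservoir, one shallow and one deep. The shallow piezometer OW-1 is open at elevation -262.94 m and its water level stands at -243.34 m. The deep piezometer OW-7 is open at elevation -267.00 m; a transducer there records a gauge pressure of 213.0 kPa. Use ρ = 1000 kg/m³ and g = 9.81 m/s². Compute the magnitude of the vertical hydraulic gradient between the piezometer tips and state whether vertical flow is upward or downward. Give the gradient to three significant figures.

Total head at OW-1: h = -243.34 m (water level in the standpipe).
Pressure head at OW-7: ψ = P/(ρg) = 213.0×1000 / (1000 × 9.81) = 21.71 m.
Total head at OW-7: h = z + ψ = -267.00 + 21.71 = -245.29 m.
Δh = h(OW-1) − h(OW-7) = -243.34 − (-245.29) = 1.95 m.
Vertical separation Δz = -262.94 − (-267.00) = 4.06 m.
|i_v| = |Δh| / Δz = 1.95 / 4.06 = 0.480.
Head is higher in the shallow piezometer, so vertical flow is downward (recharge condition).

|i_v| ≈ 0.480; vertical flow is downward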